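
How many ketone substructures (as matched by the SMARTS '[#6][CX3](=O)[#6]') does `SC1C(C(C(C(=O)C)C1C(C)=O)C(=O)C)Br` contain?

3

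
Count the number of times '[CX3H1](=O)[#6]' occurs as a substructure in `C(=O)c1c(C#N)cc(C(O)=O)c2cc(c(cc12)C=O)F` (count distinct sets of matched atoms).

2

[CX3H1](=O)[#6] is the SMARTS for an aldehyde: an sp2 carbon with one H, double-bonded to O and single-bonded to carbon.
The molecule carries 2 separate instances of an aldehyde (-CHO) meeting every constraint; each maps to a distinct set of atoms, giving 2 matches.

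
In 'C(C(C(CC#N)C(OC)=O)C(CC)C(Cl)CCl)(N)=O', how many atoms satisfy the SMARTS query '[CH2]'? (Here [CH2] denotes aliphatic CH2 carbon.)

3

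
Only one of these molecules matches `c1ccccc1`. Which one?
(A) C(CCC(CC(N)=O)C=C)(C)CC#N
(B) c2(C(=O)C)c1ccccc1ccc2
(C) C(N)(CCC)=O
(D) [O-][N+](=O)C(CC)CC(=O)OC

B

c1ccccc1 describes six aromatic carbons in a ring (a benzene ring).
(A) has a methyl group (-CH3) but no six-membered all-carbon aromatic ring is present.
(B) contains the required atom environment, so the pattern matches.
(C) has a methyl group (-CH3) but no six-membered all-carbon aromatic ring is present.
(D) has a methyl group (-CH3) but no six-membered all-carbon aromatic ring is present.
So the answer is (B).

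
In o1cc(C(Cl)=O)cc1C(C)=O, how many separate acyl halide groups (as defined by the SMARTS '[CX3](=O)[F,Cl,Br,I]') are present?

1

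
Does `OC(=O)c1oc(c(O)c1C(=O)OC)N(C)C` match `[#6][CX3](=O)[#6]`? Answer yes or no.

No

The pattern [#6][CX3](=O)[#6] describes a carbonyl carbon (no H) flanked by two carbons — a ketone.
The closest candidate here is a carboxylic acid group (-C(=O)OH), but one neighbour of the carbonyl carbon is O, not C. No other fragment satisfies the full query, so there is no match.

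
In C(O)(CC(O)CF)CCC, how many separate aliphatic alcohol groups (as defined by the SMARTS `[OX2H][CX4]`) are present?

[OX2H][CX4] is the SMARTS for an aliphatic alcohol: a hydroxyl oxygen bound to an sp3 (X4) carbon.
The molecule carries 2 separate instances of a hydroxyl group (-OH) meeting every constraint; each maps to a distinct set of atoms, giving 2 matches.

2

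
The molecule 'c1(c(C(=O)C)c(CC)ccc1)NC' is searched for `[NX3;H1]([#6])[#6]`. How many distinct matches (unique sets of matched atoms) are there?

1

[NX3;H1]([#6])[#6] is the SMARTS for a secondary amine: a trivalent nitrogen with one H, bonded to two carbons.
Exactly one fragment in the molecule meets all constraints, giving 1 match.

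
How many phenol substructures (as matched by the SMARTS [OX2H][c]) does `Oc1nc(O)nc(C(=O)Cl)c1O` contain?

3

[OX2H][c] is the SMARTS for a phenol: a hydroxyl oxygen attached to an aromatic carbon.
The molecule carries 3 separate instances of a hydroxyl group (-OH) meeting every constraint; each maps to a distinct set of atoms, giving 3 matches.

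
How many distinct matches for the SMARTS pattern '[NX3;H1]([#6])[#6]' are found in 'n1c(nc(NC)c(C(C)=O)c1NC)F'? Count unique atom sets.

[NX3;H1]([#6])[#6] is the SMARTS for a secondary amine: a trivalent nitrogen with one H, bonded to two carbons.
The molecule carries 2 separate instances of an N-methylamino group (-NHCH3) meeting every constraint; each maps to a distinct set of atoms, giving 2 matches.

2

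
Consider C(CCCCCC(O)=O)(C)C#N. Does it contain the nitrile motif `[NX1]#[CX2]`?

The pattern [NX1]#[CX2] describes a nitrogen triple-bonded to a two-connected carbon — a nitrile.
The molecule carries a nitrile (-C#N), whose atoms satisfy every constraint of the query, so the pattern matches.

Yes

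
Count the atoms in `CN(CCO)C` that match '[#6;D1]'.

Check the 6 heavy atoms by environment: 2× C (D2) → no; 1× O (D1) → no; 1× N (D3) → no; 2× C (D1) → match.
That gives 2 matching atoms.

2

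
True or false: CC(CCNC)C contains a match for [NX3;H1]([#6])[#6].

True

The pattern [NX3;H1]([#6])[#6] describes a trivalent nitrogen with one H, bonded to two carbons — a secondary amine.
The molecule carries an N-methylamino group (-NHCH3), whose atoms satisfy every constraint of the query, so the pattern matches.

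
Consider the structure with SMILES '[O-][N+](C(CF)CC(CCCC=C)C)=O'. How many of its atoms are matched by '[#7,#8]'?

3

The query [#7,#8] means: nitrogen or oxygen (comma = OR).
Check the 14 heavy atoms by environment: 10× C → no; 1× F → no; 1× N (charge +1) → match; 1× O (charge -1) → match; 1× O → match.
Summing the matching environments: 1 + 1 + 1 = 3 matching atoms.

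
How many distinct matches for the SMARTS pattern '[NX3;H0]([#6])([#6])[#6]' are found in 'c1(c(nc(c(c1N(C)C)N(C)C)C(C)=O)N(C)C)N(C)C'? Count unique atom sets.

4

[NX3;H0]([#6])([#6])[#6] is the SMARTS for a tertiary amine: a trivalent nitrogen with no H, bonded to three carbons.
The molecule carries 4 separate instances of a dimethylamino group (-N(CH3)2) meeting every constraint; each maps to a distinct set of atoms, giving 4 matches.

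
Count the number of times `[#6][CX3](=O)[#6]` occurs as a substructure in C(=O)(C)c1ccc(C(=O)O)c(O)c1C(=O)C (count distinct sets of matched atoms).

2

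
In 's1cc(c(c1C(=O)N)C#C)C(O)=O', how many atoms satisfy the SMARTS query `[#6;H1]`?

The query [#6;H1] means: any carbon bearing exactly one hydrogen.
Check the 13 heavy atoms by environment: 1× s (aromatic, H0) → no; 1× c (aromatic, H1) → match; 3× c (aromatic, H0) → no; 3× C (H0) → no; 2× O (H0) → no; 1× O (H1) → no; 1× C (H1) → match; 1× N (H2) → no.
Summing the matching environments: 1 + 1 = 2 matching atoms.

2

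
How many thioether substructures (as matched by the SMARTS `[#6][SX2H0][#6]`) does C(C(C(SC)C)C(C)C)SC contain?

2

[#6][SX2H0][#6] is the SMARTS for a thioether: an aliphatic sulfur bridging two carbons with no H on the sulfur.
The molecule carries 2 separate instances of a methylthio ether (-SCH3) meeting every constraint; each maps to a distinct set of atoms, giving 2 matches.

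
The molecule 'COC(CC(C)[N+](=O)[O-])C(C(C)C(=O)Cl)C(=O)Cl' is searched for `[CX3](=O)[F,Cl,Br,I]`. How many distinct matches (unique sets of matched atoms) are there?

2

[CX3](=O)[F,Cl,Br,I] is the SMARTS for an acyl halide: a carbonyl carbon bonded to a halogen.
The molecule carries 2 separate instances of an acyl chloride (-C(=O)Cl) meeting every constraint; each maps to a distinct set of atoms, giving 2 matches.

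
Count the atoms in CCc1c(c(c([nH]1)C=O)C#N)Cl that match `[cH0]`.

The query [cH0] means: aromatic carbon with no attached hydrogen (substituted or ring-fusion).
Check the 12 heavy atoms by environment: 1× n (aromatic, H1) → no; 4× c (aromatic, H0) → match; 1× C (H2) → no; 1× C (H3) → no; 1× C (H0) → no; 1× N (H0) → no; 1× Cl (H0) → no; 1× C (H1) → no; 1× O (H0) → no.
That gives 4 matching atoms.

4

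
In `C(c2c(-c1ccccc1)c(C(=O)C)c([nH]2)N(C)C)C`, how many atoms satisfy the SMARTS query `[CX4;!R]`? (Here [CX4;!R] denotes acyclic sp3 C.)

The query [CX4;!R] means: aliphatic carbon with four total connections, not in a ring.
Check the 19 heavy atoms by environment: 1× n (aromatic, X3, in 5-ring) → no; 4× c (aromatic, X3, in 5-ring) → no; 6× c (aromatic, X3, in 6-ring) → no; 1× N (X3, acyclic) → no; 5× C (X4, acyclic) → match; 1× C (X3, acyclic) → no; 1× O (X1, acyclic) → no.
That gives 5 matching atoms.

5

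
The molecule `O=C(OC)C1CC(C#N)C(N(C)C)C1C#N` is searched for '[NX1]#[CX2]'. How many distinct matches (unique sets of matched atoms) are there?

2

[NX1]#[CX2] is the SMARTS for a nitrile: a nitrogen triple-bonded to a two-connected carbon.
The molecule carries 2 separate instances of a nitrile (-C#N) meeting every constraint; each maps to a distinct set of atoms, giving 2 matches.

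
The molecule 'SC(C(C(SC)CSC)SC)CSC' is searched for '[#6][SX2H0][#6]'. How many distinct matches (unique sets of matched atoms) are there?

[#6][SX2H0][#6] is the SMARTS for a thioether: an aliphatic sulfur bridging two carbons with no H on the sulfur.
The molecule carries 4 separate instances of a methylthio ether (-SCH3) meeting every constraint; each maps to a distinct set of atoms, giving 4 matches.

4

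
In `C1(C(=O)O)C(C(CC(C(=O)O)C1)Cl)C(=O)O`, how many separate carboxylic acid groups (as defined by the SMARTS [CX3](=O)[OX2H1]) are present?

[CX3](=O)[OX2H1] is the SMARTS for a carboxylic acid: an sp2 carbon double-bonded to O and single-bonded to an -OH oxygen.
The molecule carries 3 separate instances of a carboxylic acid group (-C(=O)OH) meeting every constraint; each maps to a distinct set of atoms, giving 3 matches.

3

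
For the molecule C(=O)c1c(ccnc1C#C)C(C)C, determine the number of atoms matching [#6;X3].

6

Check the 13 heavy atoms by environment: 1× n (aromatic, X2) → no; 5× c (aromatic, X3) → match; 1× C (X3) → match; 1× O (X1) → no; 3× C (X4) → no; 2× C (X2) → no.
Summing the matching environments: 5 + 1 = 6 matching atoms.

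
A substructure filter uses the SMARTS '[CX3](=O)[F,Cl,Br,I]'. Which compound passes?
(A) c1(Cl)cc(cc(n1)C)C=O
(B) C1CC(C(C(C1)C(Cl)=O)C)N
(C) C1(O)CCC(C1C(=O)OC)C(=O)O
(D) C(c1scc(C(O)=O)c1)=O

B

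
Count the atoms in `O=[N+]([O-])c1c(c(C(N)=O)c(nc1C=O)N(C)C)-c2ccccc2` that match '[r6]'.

12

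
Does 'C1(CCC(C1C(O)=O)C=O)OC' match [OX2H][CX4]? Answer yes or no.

No

The pattern [OX2H][CX4] describes a hydroxyl oxygen bound to an sp3 (X4) carbon — an aliphatic alcohol.
The closest candidate here is a carboxylic acid group (-C(=O)OH), but the -OH is on a CX3 carbonyl carbon, not a CX4 carbon. No other fragment satisfies the full query, so there is no match.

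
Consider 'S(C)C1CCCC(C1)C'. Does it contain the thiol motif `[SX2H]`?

No

The pattern [SX2H] describes an aliphatic sulfur with two connections, one being H — a thiol.
The closest candidate here is a methylthio ether (-SCH3), but the sulfur has H0 (bonded to two carbons), not H1. No other fragment satisfies the full query, so there is no match.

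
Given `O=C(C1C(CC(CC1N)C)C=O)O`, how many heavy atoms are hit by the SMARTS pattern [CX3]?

2

The query [CX3] means: C with X3: aliphatic carbon with exactly 3 total connections.
Check the 13 heavy atoms by environment: 7× C (X4) → no; 2× C (X3) → match; 2× O (X1) → no; 1× O (X2) → no; 1× N (X3) → no.
That gives 2 matching atoms.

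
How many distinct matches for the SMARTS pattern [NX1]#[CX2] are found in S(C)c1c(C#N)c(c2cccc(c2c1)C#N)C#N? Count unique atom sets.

3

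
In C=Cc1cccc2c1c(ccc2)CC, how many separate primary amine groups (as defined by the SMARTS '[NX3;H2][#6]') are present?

0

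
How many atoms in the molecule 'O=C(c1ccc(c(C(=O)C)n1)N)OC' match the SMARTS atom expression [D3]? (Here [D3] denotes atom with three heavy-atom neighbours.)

The query [D3] means: atom with exactly three heavy-atom neighbours.
Check the 14 heavy atoms by environment: 1× n (aromatic, D2) → no; 3× c (aromatic, D3) → match; 2× c (aromatic, D2) → no; 2× C (D3) → match; 2× O (D1) → no; 2× C (D1) → no; 1× N (D1) → no; 1× O (D2) → no.
Summing the matching environments: 3 + 2 = 5 matching atoms.

5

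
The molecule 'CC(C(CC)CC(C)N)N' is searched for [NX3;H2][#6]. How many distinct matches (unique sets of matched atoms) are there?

2

[NX3;H2][#6] is the SMARTS for a primary amine: a trivalent nitrogen with two H attached to carbon.
The molecule carries 2 separate instances of a primary amino group (-NH2) meeting every constraint; each maps to a distinct set of atoms, giving 2 matches.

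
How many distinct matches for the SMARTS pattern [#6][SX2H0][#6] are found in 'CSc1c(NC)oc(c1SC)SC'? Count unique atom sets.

3

[#6][SX2H0][#6] is the SMARTS for a thioether: an aliphatic sulfur bridging two carbons with no H on the sulfur.
The molecule carries 3 separate instances of a methylthio ether (-SCH3) meeting every constraint; each maps to a distinct set of atoms, giving 3 matches.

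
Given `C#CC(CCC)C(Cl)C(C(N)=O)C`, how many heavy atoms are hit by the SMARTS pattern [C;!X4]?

The query [C;!X4] means: aliphatic carbon that does not have four total connections.
Check the 13 heavy atoms by environment: 7× C (X4) → no; 1× Cl (X1) → no; 1× C (X3) → match; 1× O (X1) → no; 1× N (X3) → no; 2× C (X2) → match.
Summing the matching environments: 1 + 2 = 3 matching atoms.

3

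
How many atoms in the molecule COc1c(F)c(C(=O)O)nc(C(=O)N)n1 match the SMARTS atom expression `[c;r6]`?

Check the 15 heavy atoms by environment: 2× n (aromatic, in 6-ring) → no; 4× c (aromatic, in 6-ring) → match; 4× O (acyclic) → no; 3× C (acyclic) → no; 1× N (acyclic) → no; 1× F (acyclic) → no.
That gives 4 matching atoms.

4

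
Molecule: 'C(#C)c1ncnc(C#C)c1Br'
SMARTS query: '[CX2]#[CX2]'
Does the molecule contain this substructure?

The pattern [CX2]#[CX2] describes a carbon-carbon triple bond — an alkyne.
The molecule carries an ethynyl group (-C#CH), whose atoms satisfy every constraint of the query, so the pattern matches.

Yes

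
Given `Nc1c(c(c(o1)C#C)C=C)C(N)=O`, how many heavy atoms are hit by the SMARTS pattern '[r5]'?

Check the 13 heavy atoms by environment: 1× o (aromatic, in 5-ring) → match; 4× c (aromatic, in 5-ring) → match; 5× C (acyclic) → no; 1× O (acyclic) → no; 2× N (acyclic) → no.
Summing the matching environments: 1 + 4 = 5 matching atoms.

5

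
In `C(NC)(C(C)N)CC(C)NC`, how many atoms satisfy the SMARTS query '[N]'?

The query [N] means: uppercase N matches aliphatic (non-aromatic) nitrogen only.
Check the 11 heavy atoms by environment: 8× C → no; 3× N → match.
That gives 3 matching atoms.

3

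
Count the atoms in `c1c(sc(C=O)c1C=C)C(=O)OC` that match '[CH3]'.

The query [CH3] means: aliphatic carbon with exactly three hydrogens.
Check the 13 heavy atoms by environment: 1× s (aromatic, H0) → no; 3× c (aromatic, H0) → no; 1× c (aromatic, H1) → no; 1× C (H0) → no; 3× O (H0) → no; 1× C (H3) → match; 2× C (H1) → no; 1× C (H2) → no.
That gives 1 matching atom.

1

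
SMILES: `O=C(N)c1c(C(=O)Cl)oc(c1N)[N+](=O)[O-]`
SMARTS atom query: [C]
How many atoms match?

2

Check the 15 heavy atoms by environment: 1× o (aromatic) → no; 4× c (aromatic) → no; 2× C → match; 3× O → no; 2× N → no; 1× Cl → no; 1× N (charge +1) → no; 1× O (charge -1) → no.
That gives 2 matching atoms.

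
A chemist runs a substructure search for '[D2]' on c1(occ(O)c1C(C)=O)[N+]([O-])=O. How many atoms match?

2

Check the 12 heavy atoms by environment: 1× o (aromatic, D2) → match; 3× c (aromatic, D3) → no; 1× c (aromatic, D2) → match; 3× O (D1) → no; 1× N (charge +1, D3) → no; 1× O (charge -1, D1) → no; 1× C (D3) → no; 1× C (D1) → no.
Summing the matching environments: 1 + 1 = 2 matching atoms.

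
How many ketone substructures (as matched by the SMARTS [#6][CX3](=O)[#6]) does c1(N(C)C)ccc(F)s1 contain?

0

[#6][CX3](=O)[#6] is the SMARTS for a ketone: a carbonyl carbon (no H) flanked by two carbons.
No fragment in the molecule satisfies every constraint, giving 0 matches.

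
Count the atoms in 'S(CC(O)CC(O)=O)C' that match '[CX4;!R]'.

4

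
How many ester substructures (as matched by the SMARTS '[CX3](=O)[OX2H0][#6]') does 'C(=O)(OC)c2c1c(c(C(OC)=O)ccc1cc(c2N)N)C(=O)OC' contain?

[CX3](=O)[OX2H0][#6] is the SMARTS for an ester: a carbonyl carbon bonded to an oxygen that is itself bonded to carbon (no H on that O).
The molecule carries 3 separate instances of a methyl-ester group (-C(=O)OCH3) meeting every constraint; each maps to a distinct set of atoms, giving 3 matches.

3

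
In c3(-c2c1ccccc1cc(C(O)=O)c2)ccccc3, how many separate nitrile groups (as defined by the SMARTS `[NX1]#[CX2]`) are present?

0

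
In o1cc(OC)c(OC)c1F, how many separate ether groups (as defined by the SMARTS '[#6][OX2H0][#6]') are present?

[#6][OX2H0][#6] is the SMARTS for an ether: an aliphatic oxygen bridging two carbons with no H on the oxygen.
The molecule carries 2 separate instances of a methoxy ether (-OCH3) meeting every constraint; each maps to a distinct set of atoms, giving 2 matches.

2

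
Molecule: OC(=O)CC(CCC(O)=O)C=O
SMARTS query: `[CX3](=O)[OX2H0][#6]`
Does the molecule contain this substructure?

The pattern [CX3](=O)[OX2H0][#6] describes a carbonyl carbon bonded to an oxygen that is itself bonded to carbon (no H on that O) — an ester.
The closest candidate here is a carboxylic acid group (-C(=O)OH), but the singly-bonded O carries H (OX2H1, not H0). No other fragment satisfies the full query, so there is no match.

No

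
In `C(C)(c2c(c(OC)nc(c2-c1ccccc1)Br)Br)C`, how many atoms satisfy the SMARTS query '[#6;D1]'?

The query [#6;D1] means: carbon bonded to exactly one heavy atom.
Check the 19 heavy atoms by environment: 1× n (aromatic, D2) → no; 6× c (aromatic, D3) → no; 1× C (D3) → no; 3× C (D1) → match; 1× O (D2) → no; 5× c (aromatic, D2) → no; 2× Br (D1) → no.
That gives 3 matching atoms.

3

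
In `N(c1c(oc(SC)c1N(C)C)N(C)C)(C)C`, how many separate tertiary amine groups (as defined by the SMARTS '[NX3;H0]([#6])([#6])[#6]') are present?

3

[NX3;H0]([#6])([#6])[#6] is the SMARTS for a tertiary amine: a trivalent nitrogen with no H, bonded to three carbons.
The molecule carries 3 separate instances of a dimethylamino group (-N(CH3)2) meeting every constraint; each maps to a distinct set of atoms, giving 3 matches.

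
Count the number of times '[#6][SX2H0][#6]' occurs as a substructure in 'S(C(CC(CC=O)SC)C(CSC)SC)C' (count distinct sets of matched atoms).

[#6][SX2H0][#6] is the SMARTS for a thioether: an aliphatic sulfur bridging two carbons with no H on the sulfur.
The molecule carries 4 separate instances of a methylthio ether (-SCH3) meeting every constraint; each maps to a distinct set of atoms, giving 4 matches.

4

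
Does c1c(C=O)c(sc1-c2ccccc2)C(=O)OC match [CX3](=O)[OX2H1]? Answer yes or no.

The pattern [CX3](=O)[OX2H1] describes an sp2 carbon double-bonded to O and single-bonded to an -OH oxygen — a carboxylic acid.
The closest candidate here is an aldehyde (-CHO), but there is no singly-bonded oxygen on the carbonyl carbon. No other fragment satisfies the full query, so there is no match.

No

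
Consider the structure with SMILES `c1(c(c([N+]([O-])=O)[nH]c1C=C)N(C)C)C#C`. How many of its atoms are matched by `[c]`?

The query [c] means: lowercase c matches aromatic carbon only.
Check the 15 heavy atoms by environment: 1× n (aromatic) → no; 4× c (aromatic) → match; 1× N (charge +1) → no; 1× O (charge -1) → no; 1× O → no; 6× C → no; 1× N → no.
That gives 4 matching atoms.

4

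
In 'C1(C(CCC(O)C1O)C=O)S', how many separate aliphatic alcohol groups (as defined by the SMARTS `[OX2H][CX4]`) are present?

2

[OX2H][CX4] is the SMARTS for an aliphatic alcohol: a hydroxyl oxygen bound to an sp3 (X4) carbon.
The molecule carries 2 separate instances of a hydroxyl group (-OH) meeting every constraint; each maps to a distinct set of atoms, giving 2 matches.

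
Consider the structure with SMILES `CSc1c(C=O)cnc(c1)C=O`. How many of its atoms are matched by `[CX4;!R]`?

1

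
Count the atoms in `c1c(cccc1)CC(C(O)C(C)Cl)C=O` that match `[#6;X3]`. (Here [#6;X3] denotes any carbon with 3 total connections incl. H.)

The query [#6;X3] means: any carbon (aromatic or not) with three total connections.
Check the 15 heavy atoms by environment: 5× C (X4) → no; 1× Cl (X1) → no; 1× O (X2) → no; 6× c (aromatic, X3) → match; 1× C (X3) → match; 1× O (X1) → no.
Summing the matching environments: 6 + 1 = 7 matching atoms.

7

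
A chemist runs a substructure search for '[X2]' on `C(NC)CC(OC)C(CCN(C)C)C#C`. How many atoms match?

3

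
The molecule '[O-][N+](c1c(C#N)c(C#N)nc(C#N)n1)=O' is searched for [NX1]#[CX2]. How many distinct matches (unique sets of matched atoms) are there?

3

[NX1]#[CX2] is the SMARTS for a nitrile: a nitrogen triple-bonded to a two-connected carbon.
The molecule carries 3 separate instances of a nitrile (-C#N) meeting every constraint; each maps to a distinct set of atoms, giving 3 matches.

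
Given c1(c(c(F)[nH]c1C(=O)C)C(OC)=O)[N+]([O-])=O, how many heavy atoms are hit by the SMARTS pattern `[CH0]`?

Check the 16 heavy atoms by environment: 1× n (aromatic, H1) → no; 4× c (aromatic, H0) → no; 2× C (H0) → match; 4× O (H0) → no; 2× C (H3) → no; 1× N (charge +1, H0) → no; 1× O (charge -1, H0) → no; 1× F (H0) → no.
That gives 2 matching atoms.

2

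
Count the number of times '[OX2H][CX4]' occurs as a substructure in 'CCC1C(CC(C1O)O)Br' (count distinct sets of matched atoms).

[OX2H][CX4] is the SMARTS for an aliphatic alcohol: a hydroxyl oxygen bound to an sp3 (X4) carbon.
The molecule carries 2 separate instances of a hydroxyl group (-OH) meeting every constraint; each maps to a distinct set of atoms, giving 2 matches.

2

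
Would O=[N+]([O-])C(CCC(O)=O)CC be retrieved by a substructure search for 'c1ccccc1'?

No

The pattern c1ccccc1 describes six aromatic carbons in a ring — a benzene ring.
The closest candidate here is a methyl group (-CH3), but no six-membered all-carbon aromatic ring is present. No other fragment satisfies the full query, so there is no match.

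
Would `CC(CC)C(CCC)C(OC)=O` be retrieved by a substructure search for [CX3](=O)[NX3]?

The pattern [CX3](=O)[NX3] describes a carbonyl carbon bonded to a trivalent nitrogen — an amide.
The closest candidate here is a methyl-ester group (-C(=O)OCH3), but the carbonyl is bonded to O, not to an NX3 nitrogen. No other fragment satisfies the full query, so there is no match.

No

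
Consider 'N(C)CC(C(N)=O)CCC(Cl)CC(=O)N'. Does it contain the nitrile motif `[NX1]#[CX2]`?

The pattern [NX1]#[CX2] describes a nitrogen triple-bonded to a two-connected carbon — a nitrile.
The closest candidate here is a primary amide (-C(=O)NH2), but the nitrogen is NX3, not NX1. No other fragment satisfies the full query, so there is no match.

No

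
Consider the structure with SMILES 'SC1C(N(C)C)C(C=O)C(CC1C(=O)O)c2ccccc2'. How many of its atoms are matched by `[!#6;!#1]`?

Check the 21 heavy atoms by environment: 10× C → no; 3× O → match; 6× c (aromatic) → no; 1× S → match; 1× N → match.
Summing the matching environments: 3 + 1 + 1 = 5 matching atoms.

5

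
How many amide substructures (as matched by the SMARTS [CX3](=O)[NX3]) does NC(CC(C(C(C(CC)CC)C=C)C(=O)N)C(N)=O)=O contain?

[CX3](=O)[NX3] is the SMARTS for an amide: a carbonyl carbon bonded to a trivalent nitrogen.
The molecule carries 3 separate instances of a primary amide (-C(=O)NH2) meeting every constraint; each maps to a distinct set of atoms, giving 3 matches.

3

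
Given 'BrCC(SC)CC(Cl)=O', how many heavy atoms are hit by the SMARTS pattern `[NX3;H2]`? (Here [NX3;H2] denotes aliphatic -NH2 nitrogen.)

The query [NX3;H2] means: aliphatic N with 3 total connections, two of them H — an -NH2 nitrogen (amine or amide).
Check the 9 heavy atoms by environment: 2× C (H2, X4) → no; 1× C (H1, X4) → no; 1× Br (H0, X1) → no; 1× C (H0, X3) → no; 1× O (H0, X1) → no; 1× Cl (H0, X1) → no; 1× S (H0, X2) → no; 1× C (H3, X4) → no.
No environment satisfies the query, so 0 matching atoms.

0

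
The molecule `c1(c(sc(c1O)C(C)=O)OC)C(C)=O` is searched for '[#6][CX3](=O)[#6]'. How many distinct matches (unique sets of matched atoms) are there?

[#6][CX3](=O)[#6] is the SMARTS for a ketone: a carbonyl carbon (no H) flanked by two carbons.
The molecule carries 2 separate instances of an acetyl/ketone group (-C(=O)CH3) meeting every constraint; each maps to a distinct set of atoms, giving 2 matches.

2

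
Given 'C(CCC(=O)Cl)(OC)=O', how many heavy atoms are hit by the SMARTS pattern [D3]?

Check the 9 heavy atoms by environment: 2× C (D2) → no; 2× C (D3) → match; 2× O (D1) → no; 1× Cl (D1) → no; 1× O (D2) → no; 1× C (D1) → no.
That gives 2 matching atoms.

2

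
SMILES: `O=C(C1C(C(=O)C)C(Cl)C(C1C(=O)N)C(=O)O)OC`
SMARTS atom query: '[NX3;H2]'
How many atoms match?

The query [NX3;H2] means: aliphatic N with 3 total connections, two of them H — an -NH2 nitrogen (amine or amide).
Check the 19 heavy atoms by environment: 5× C (H1, X4) → no; 4× C (H0, X3) → no; 4× O (H0, X1) → no; 1× N (H2, X3) → match; 2× C (H3, X4) → no; 1× O (H1, X2) → no; 1× O (H0, X2) → no; 1× Cl (H0, X1) → no.
That gives 1 matching atom.

1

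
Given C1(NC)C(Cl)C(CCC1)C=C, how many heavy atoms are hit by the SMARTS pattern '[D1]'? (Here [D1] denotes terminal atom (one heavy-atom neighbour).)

The query [D1] means: atom with exactly one heavy-atom neighbour (degree 1).
Check the 11 heavy atoms by environment: 4× C (D2) → no; 3× C (D3) → no; 1× N (D2) → no; 2× C (D1) → match; 1× Cl (D1) → match.
Summing the matching environments: 2 + 1 = 3 matching atoms.

3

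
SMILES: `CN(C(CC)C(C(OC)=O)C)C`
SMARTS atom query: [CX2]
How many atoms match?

0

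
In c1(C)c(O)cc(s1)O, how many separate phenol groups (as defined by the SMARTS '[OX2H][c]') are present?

[OX2H][c] is the SMARTS for a phenol: a hydroxyl oxygen attached to an aromatic carbon.
The molecule carries 2 separate instances of a hydroxyl group (-OH) meeting every constraint; each maps to a distinct set of atoms, giving 2 matches.

2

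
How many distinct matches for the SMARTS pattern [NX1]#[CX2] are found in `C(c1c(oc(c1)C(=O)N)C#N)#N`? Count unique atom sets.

2

[NX1]#[CX2] is the SMARTS for a nitrile: a nitrogen triple-bonded to a two-connected carbon.
The molecule carries 2 separate instances of a nitrile (-C#N) meeting every constraint; each maps to a distinct set of atoms, giving 2 matches.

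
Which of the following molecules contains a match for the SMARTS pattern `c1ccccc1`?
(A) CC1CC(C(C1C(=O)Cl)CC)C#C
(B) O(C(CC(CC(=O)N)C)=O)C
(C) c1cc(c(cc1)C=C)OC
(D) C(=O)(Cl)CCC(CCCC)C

C

c1ccccc1 describes six aromatic carbons in a ring (a benzene ring).
(A) has a methyl group (-CH3) but no six-membered all-carbon aromatic ring is present.
(B) has a methyl group (-CH3) but no six-membered all-carbon aromatic ring is present.
(C) contains the required atom environment, so the pattern matches.
(D) has a methyl group (-CH3) but no six-membered all-carbon aromatic ring is present.
So the answer is (C).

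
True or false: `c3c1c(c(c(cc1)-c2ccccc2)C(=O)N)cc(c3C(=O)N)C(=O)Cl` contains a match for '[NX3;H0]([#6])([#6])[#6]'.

False

The pattern [NX3;H0]([#6])([#6])[#6] describes a trivalent nitrogen with no H, bonded to three carbons — a tertiary amine.
The closest candidate here is a primary amide (-C(=O)NH2), but the amide nitrogen has H2 and only one carbon neighbour. No other fragment satisfies the full query, so there is no match.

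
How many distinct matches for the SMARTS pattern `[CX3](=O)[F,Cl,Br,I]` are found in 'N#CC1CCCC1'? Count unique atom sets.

[CX3](=O)[F,Cl,Br,I] is the SMARTS for an acyl halide: a carbonyl carbon bonded to a halogen.
No fragment in the molecule satisfies every constraint, giving 0 matches.

0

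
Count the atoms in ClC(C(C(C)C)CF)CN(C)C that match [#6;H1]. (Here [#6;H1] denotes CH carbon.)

3

The query [#6;H1] means: any carbon bearing exactly one hydrogen.
Check the 12 heavy atoms by environment: 2× C (H2) → no; 3× C (H1) → match; 1× F (H0) → no; 1× Cl (H0) → no; 4× C (H3) → no; 1× N (H0) → no.
That gives 3 matching atoms.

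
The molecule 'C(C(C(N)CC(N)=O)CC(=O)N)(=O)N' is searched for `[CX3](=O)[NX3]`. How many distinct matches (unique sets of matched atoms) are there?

3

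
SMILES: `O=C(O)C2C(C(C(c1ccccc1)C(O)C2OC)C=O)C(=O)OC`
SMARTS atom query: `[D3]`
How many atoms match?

9

Check the 24 heavy atoms by environment: 8× C (D3) → match; 5× O (D1) → no; 1× C (D2) → no; 2× O (D2) → no; 2× C (D1) → no; 1× c (aromatic, D3) → match; 5× c (aromatic, D2) → no.
Summing the matching environments: 8 + 1 = 9 matching atoms.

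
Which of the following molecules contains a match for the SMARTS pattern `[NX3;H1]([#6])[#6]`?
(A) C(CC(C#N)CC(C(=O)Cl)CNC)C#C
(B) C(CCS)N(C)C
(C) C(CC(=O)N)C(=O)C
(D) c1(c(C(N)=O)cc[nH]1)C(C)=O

A

[NX3;H1]([#6])[#6] describes a trivalent nitrogen with one H, bonded to two carbons (a secondary amine).
(A) contains an N-methylamino group (-NHCH3), which satisfies every atom and bond constraint.
(B) has a dimethylamino group (-N(CH3)2) but the nitrogen has H0, not H1.
(C) has a primary amide (-C(=O)NH2) but the -C(=O)NH2 nitrogen has H2, not H1.
(D) has a primary amide (-C(=O)NH2) but the -C(=O)NH2 nitrogen has H2, not H1.
So the answer is (A).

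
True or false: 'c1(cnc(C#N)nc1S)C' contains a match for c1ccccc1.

The pattern c1ccccc1 describes six aromatic carbons in a ring — a benzene ring.
The closest candidate here is a methyl group (-CH3), but no six-membered all-carbon aromatic ring is present. No other fragment satisfies the full query, so there is no match.

False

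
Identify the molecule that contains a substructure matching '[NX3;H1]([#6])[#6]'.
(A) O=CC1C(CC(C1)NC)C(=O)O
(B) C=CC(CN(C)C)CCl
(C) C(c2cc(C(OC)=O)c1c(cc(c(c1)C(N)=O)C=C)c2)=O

A

[NX3;H1]([#6])[#6] describes a trivalent nitrogen with one H, bonded to two carbons (a secondary amine).
(A) contains an N-methylamino group (-NHCH3), which satisfies every atom and bond constraint.
(B) has a dimethylamino group (-N(CH3)2) but the nitrogen has H0, not H1.
(C) has a primary amide (-C(=O)NH2) but the -C(=O)NH2 nitrogen has H2, not H1.
So the answer is (A).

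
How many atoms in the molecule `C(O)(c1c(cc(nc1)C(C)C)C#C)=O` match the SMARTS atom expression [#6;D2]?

Check the 14 heavy atoms by environment: 1× n (aromatic, D2) → no; 3× c (aromatic, D3) → no; 2× c (aromatic, D2) → match; 1× C (D2) → match; 3× C (D1) → no; 2× C (D3) → no; 2× O (D1) → no.
Summing the matching environments: 2 + 1 = 3 matching atoms.

3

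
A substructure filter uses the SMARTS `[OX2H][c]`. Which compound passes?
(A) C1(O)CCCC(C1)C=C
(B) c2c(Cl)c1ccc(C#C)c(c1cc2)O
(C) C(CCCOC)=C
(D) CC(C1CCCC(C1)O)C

[OX2H][c] describes a hydroxyl oxygen attached to an aromatic carbon (a phenol).
(A) has a hydroxyl group (-OH) but the -OH is on an aliphatic carbon, not an aromatic c.
(B) contains a hydroxyl group (-OH), which satisfies every atom and bond constraint.
(C) has a methoxy ether (-OCH3) but the oxygen has H0, not H1.
(D) has a hydroxyl group (-OH) but the -OH is on an aliphatic carbon, not an aromatic c.
So the answer is (B).

B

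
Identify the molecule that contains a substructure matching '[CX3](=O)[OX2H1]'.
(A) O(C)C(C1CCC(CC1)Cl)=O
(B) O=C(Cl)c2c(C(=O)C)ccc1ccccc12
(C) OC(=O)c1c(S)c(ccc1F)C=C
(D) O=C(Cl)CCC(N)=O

C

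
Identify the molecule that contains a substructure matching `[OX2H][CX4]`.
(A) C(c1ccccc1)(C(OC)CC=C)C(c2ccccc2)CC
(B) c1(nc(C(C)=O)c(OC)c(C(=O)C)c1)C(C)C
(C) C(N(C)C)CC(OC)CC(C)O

[OX2H][CX4] describes a hydroxyl oxygen bound to an sp3 (X4) carbon (an aliphatic alcohol).
(A) has a methoxy ether (-OCH3) but the oxygen has H0 (ether), not H1.
(B) has a methoxy ether (-OCH3) but the oxygen has H0 (ether), not H1.
(C) contains a hydroxyl group (-OH), which satisfies every atom and bond constraint.
So the answer is (C).

C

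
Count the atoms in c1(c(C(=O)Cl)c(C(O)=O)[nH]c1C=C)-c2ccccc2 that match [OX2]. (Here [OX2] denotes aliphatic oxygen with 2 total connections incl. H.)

1

Check the 19 heavy atoms by environment: 1× n (aromatic, X3) → no; 10× c (aromatic, X3) → no; 4× C (X3) → no; 2× O (X1) → no; 1× O (X2) → match; 1× Cl (X1) → no.
That gives 1 matching atom.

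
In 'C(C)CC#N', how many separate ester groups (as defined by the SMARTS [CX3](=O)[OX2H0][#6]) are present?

0

[CX3](=O)[OX2H0][#6] is the SMARTS for an ester: a carbonyl carbon bonded to an oxygen that is itself bonded to carbon (no H on that O).
No fragment in the molecule satisfies every constraint, giving 0 matches.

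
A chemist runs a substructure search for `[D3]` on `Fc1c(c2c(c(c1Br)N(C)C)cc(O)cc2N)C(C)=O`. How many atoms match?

10

Check the 20 heavy atoms by environment: 8× c (aromatic, D3) → match; 2× c (aromatic, D2) → no; 1× N (D1) → no; 1× F (D1) → no; 2× O (D1) → no; 1× C (D3) → match; 3× C (D1) → no; 1× Br (D1) → no; 1× N (D3) → match.
Summing the matching environments: 8 + 1 + 1 = 10 matching atoms.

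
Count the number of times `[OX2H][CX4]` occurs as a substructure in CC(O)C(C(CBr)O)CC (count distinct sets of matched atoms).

[OX2H][CX4] is the SMARTS for an aliphatic alcohol: a hydroxyl oxygen bound to an sp3 (X4) carbon.
The molecule carries 2 separate instances of a hydroxyl group (-OH) meeting every constraint; each maps to a distinct set of atoms, giving 2 matches.

2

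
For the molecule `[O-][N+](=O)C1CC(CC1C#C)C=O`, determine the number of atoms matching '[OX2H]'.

0

Check the 12 heavy atoms by environment: 3× C (H1, X4) → no; 2× C (H2, X4) → no; 1× C (H1, X3) → no; 2× O (H0, X1) → no; 1× C (H0, X2) → no; 1× C (H1, X2) → no; 1× N (charge +1, H0, X3) → no; 1× O (charge -1, H0, X1) → no.
No environment satisfies the query, so 0 matching atoms.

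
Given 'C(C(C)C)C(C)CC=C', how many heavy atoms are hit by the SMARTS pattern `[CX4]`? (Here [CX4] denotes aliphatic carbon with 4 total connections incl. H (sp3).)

Check the 9 heavy atoms by environment: 7× C (X4) → match; 2× C (X3) → no.
That gives 7 matching atoms.

7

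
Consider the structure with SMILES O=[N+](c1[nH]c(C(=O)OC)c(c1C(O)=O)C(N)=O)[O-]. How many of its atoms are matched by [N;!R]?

2

Check the 18 heavy atoms by environment: 1× n (aromatic, in 5-ring) → no; 4× c (aromatic, in 5-ring) → no; 4× C (acyclic) → no; 6× O (acyclic) → no; 1× N (acyclic) → match; 1× N (charge +1, acyclic) → match; 1× O (charge -1, acyclic) → no.
Summing the matching environments: 1 + 1 = 2 matching atoms.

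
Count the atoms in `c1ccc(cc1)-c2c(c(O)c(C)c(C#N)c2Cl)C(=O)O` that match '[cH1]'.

5

The query [cH1] means: aromatic carbon bearing exactly one hydrogen.
Check the 20 heavy atoms by environment: 7× c (aromatic, H0) → no; 5× c (aromatic, H1) → match; 2× C (H0) → no; 1× N (H0) → no; 2× O (H1) → no; 1× Cl (H0) → no; 1× C (H3) → no; 1× O (H0) → no.
That gives 5 matching atoms.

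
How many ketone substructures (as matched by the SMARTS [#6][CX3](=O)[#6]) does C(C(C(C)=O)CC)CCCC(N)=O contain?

1

[#6][CX3](=O)[#6] is the SMARTS for a ketone: a carbonyl carbon (no H) flanked by two carbons.
Exactly one fragment in the molecule meets all constraints, giving 1 match.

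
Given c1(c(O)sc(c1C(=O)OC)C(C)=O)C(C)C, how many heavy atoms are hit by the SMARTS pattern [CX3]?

The query [CX3] means: C with X3: aliphatic carbon with exactly 3 total connections.
Check the 16 heavy atoms by environment: 1× s (aromatic, X2) → no; 4× c (aromatic, X3) → no; 2× C (X3) → match; 2× O (X1) → no; 5× C (X4) → no; 2× O (X2) → no.
That gives 2 matching atoms.

2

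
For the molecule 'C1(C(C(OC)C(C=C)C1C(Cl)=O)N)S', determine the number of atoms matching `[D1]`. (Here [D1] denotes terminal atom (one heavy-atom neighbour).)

The query [D1] means: atom with exactly one heavy-atom neighbour (degree 1).
Check the 14 heavy atoms by environment: 6× C (D3) → no; 1× C (D2) → no; 2× C (D1) → match; 1× O (D1) → match; 1× Cl (D1) → match; 1× N (D1) → match; 1× S (D1) → match; 1× O (D2) → no.
Summing the matching environments: 2 + 1 + 1 + 1 + 1 = 6 matching atoms.

6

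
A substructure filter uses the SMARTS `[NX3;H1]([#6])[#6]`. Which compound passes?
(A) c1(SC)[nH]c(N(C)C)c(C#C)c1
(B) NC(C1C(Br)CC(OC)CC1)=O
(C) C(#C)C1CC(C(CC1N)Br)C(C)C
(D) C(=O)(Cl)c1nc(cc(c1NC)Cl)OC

D

[NX3;H1]([#6])[#6] describes a trivalent nitrogen with one H, bonded to two carbons (a secondary amine).
(A) has a dimethylamino group (-N(CH3)2) but the nitrogen has H0, not H1.
(B) has a primary amide (-C(=O)NH2) but the -C(=O)NH2 nitrogen has H2, not H1.
(C) has a primary amino group (-NH2) but the nitrogen has H2 and only one carbon neighbour.
(D) contains an N-methylamino group (-NHCH3), which satisfies every atom and bond constraint.
So the answer is (D).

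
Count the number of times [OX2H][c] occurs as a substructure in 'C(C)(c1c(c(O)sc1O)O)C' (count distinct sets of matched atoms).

3

[OX2H][c] is the SMARTS for a phenol: a hydroxyl oxygen attached to an aromatic carbon.
The molecule carries 3 separate instances of a hydroxyl group (-OH) meeting every constraint; each maps to a distinct set of atoms, giving 3 matches.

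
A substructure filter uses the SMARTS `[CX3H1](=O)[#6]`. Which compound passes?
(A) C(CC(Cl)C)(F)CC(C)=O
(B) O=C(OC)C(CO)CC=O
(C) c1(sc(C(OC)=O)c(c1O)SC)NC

[CX3H1](=O)[#6] describes an sp2 carbon with one H, double-bonded to O and single-bonded to carbon (an aldehyde).
(A) has an acetyl/ketone group (-C(=O)CH3) but the carbonyl carbon has H0 (two carbon neighbours), not H1.
(B) contains an aldehyde (-CHO), which satisfies every atom and bond constraint.
(C) has a methyl-ester group (-C(=O)OCH3) but the carbonyl carbon has H0, not H1.
So the answer is (B).

B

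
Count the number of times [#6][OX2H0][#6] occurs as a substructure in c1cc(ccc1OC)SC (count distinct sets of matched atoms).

1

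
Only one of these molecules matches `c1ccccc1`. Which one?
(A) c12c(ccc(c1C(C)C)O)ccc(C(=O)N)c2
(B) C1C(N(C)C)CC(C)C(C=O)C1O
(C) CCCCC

A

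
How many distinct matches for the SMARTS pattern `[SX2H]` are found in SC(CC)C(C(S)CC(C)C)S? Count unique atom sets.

[SX2H] is the SMARTS for a thiol: an aliphatic sulfur with two connections, one being H.
The molecule carries 3 separate instances of a thiol (-SH) meeting every constraint; each maps to a distinct set of atoms, giving 3 matches.

3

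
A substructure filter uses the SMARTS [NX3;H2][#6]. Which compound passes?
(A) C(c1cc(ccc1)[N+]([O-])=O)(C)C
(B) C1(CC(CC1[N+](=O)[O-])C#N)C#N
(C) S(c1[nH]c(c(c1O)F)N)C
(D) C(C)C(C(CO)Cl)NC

C

[NX3;H2][#6] describes a trivalent nitrogen with two H attached to carbon (a primary amine).
(A) has a nitro group (-[N+](=O)[O-]) but the nitrogen is [N+] with no H, not NX3H2.
(B) has a nitrile (-C#N) but the nitrogen is NX1 (triple-bonded), not NX3 with two H.
(C) contains a primary amino group (-NH2), which satisfies every atom and bond constraint.
(D) has an N-methylamino group (-NHCH3) but the nitrogen bears two carbons and only one H (H1), not H2.
So the answer is (C).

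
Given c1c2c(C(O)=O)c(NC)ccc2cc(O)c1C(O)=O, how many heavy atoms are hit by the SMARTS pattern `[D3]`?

8

The query [D3] means: atom with exactly three heavy-atom neighbours.
Check the 19 heavy atoms by environment: 6× c (aromatic, D3) → match; 4× c (aromatic, D2) → no; 2× C (D3) → match; 5× O (D1) → no; 1× N (D2) → no; 1× C (D1) → no.
Summing the matching environments: 6 + 2 = 8 matching atoms.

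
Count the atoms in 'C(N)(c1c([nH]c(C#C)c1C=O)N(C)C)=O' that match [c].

4

The query [c] means: lowercase c matches aromatic carbon only.
Check the 15 heavy atoms by environment: 1× n (aromatic) → no; 4× c (aromatic) → match; 6× C → no; 2× O → no; 2× N → no.
That gives 4 matching atoms.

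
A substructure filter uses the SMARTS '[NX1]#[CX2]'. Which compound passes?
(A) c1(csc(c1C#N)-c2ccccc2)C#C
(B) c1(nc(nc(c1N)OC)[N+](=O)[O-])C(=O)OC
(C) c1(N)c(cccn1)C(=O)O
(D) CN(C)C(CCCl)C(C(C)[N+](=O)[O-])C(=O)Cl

A

[NX1]#[CX2] describes a nitrogen triple-bonded to a two-connected carbon (a nitrile).
(A) contains a nitrile (-C#N), which satisfies every atom and bond constraint.
(B) has a primary amino group (-NH2) but the nitrogen is NX3 (three connections), not NX1 triple-bonded.
(C) has a primary amino group (-NH2) but the nitrogen is NX3 (three connections), not NX1 triple-bonded.
(D) has a nitro group (-[N+](=O)[O-]) but there is no C#N triple bond.
So the answer is (A).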